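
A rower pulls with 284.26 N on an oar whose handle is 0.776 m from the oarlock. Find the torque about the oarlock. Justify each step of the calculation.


tau = F * d
tau = 284.26 * 0.776
tau = 220.5858 N*m

220.5858 N*m


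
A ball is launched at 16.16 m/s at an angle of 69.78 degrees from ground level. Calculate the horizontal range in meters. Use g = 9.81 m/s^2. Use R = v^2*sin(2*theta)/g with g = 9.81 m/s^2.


R = v^2 * sin(2*theta) / g
Convert angle to radians: theta = 69.78 deg = 1.2179 rad
sin(2*theta) = sin(2.4358) = 0.6487
R = 16.16^2 * 0.6487 / 9.81
R = 261.1456 * 0.6487 / 9.81 = 17.2673 m

17.2673 m


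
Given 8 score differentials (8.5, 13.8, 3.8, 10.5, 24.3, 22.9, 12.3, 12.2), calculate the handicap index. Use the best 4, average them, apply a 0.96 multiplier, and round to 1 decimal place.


All differentials: 8.5, 13.8, 3.8, 10.5, 24.3, 22.9, 12.3, 12.2
Sorted: 3.8, 8.5, 10.5, 12.2, 12.3, 13.8, 22.9, 24.3
Best 4: 3.8, 8.5, 10.5, 12.2
Average of best = 35 / 4 = 8.75
Raw index = 8.75 * 0.96 = 8.4
Handicap index = round(8.4, 1) = 8.4

8.4


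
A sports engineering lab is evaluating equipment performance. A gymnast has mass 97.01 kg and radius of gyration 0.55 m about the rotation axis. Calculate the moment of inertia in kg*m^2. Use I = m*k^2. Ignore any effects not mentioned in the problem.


I = m * k^2
I = 97.01 * 0.55^2
I = 97.01 * 0.3025 = 29.3455 kg*m^2

29.3455 kg*m^2


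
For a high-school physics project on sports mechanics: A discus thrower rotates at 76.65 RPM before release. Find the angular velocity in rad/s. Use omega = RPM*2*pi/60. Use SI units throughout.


omega = RPM * 2 * pi / 60
omega = 76.65 * 2 * 3.14159 / 60
omega = 481.6062 / 60 = 8.0268 rad/s

8.0268 rad/s


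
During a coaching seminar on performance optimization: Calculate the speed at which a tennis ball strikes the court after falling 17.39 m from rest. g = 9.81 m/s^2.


v = sqrt(2 * g * h)
v = sqrt(2 * 9.81 * 17.39)
v = sqrt(341.1918) = 18.4714 m/s

18.4714 m/s


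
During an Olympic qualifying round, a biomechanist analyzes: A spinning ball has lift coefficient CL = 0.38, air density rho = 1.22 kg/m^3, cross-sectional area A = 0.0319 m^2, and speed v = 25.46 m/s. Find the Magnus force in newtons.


FM = 0.5 * CL * rho * A * v^2
FM = 0.5 * 0.38 * 1.22 * 0.0319 * 25.46^2
v^2 = 648.2116
FM = 0.5 * 0.38 * 1.22 * 0.0319 * 648.2116 = 4.7931 N

4.7931 N


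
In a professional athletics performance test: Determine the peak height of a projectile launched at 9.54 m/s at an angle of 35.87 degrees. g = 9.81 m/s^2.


H = (v*sin(theta))^2 / (2*g)
vy = v*sin(theta) = 9.54 * sin(35.87 deg) = 5.5899 m/s
H = vy^2 / (2*g) = 31.2475 / (2*9.81)
H = 31.2475 / 19.62 = 1.5926 m

1.5926 m


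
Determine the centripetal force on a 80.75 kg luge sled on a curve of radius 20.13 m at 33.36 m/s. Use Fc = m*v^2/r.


Fc = m * v^2 / r
v^2 = 33.36^2 = 1112.8896
Fc = 80.75 * 1112.8896 / 20.13
Fc = 89865.8352 / 20.13 = 4464.274 N

4464.274 N


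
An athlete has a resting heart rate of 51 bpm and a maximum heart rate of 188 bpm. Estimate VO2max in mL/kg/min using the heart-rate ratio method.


VO2max = 15.3 * HRmax / HRrest
VO2max = 15.3 * 188 / 51
VO2max = 2876.4 / 51 = 56.4 mL/kg/min

56.4 mL/kg/min


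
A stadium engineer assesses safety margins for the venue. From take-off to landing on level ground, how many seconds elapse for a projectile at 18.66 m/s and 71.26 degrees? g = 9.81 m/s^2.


T = 2*v*sin(theta)/g
sin(theta) = sin(71.26 deg) = 0.947
T = 2*18.66*0.947 / 9.81
T = 35.3415 / 9.81 = 3.6026 s

3.6026 s


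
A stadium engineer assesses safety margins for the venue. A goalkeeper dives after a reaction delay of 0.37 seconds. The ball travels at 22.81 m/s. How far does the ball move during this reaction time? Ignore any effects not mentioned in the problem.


d = v * t
d = 22.81 * 0.37
d = 8.4397 m

8.4397 m


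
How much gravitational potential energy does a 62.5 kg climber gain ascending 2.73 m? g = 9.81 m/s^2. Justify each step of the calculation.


PE = m * g * h
PE = 62.5 * 9.81 * 2.73
PE = 613.125 * 2.73 = 1673.8312 J

1673.8312 J


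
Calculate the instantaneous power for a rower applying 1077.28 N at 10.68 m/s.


P = F * v
P = 1077.28 * 10.68
P = 11505.3504 W

11505.3504 W


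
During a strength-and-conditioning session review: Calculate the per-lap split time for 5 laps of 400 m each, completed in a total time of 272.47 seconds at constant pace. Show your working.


Split time = total_time / n_laps = 272.47 / 5
Split time = 54.494 s per lap

54.494 s


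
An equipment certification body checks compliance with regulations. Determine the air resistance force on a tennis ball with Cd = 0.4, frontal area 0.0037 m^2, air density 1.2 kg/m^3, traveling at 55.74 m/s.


Fd = 0.5 * Cd * rho * A * v^2
Fd = 0.5 * 0.4 * 1.2 * 0.0037 * 55.74^2
v^2 = 3106.9476
Fd = 0.5 * 0.4 * 1.2 * 0.0037 * 3106.9476 = 2.759 N

2.759 N


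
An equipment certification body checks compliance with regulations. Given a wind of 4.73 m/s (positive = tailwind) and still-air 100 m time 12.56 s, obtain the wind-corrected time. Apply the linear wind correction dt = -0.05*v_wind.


dt = -0.05 * v_wind = -0.05 * 4.73 = -0.2365 s
t_corrected = t_still + dt = 12.56 + (-0.2365)
t_corrected = 12.3235 s

12.3235 s


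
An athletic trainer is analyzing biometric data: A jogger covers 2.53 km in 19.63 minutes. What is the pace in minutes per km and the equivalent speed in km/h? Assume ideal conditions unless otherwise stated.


Pace = time / distance = 19.63 min / 2.53 km = 7.7589 min/km
Speed = distance / time_in_hours = 2.53 / 0.3272 hr
Speed = 7.7331 km/h

7.7589 min/km, 7.7331 km/h


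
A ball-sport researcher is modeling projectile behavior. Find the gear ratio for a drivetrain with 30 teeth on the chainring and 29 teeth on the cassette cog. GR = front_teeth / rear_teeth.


GR = front_teeth / rear_teeth
GR = 30 / 29
GR = 1.0345

1.0345


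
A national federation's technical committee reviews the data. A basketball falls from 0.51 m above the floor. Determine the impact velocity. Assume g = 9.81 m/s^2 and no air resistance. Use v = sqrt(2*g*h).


v = sqrt(2 * g * h)
v = sqrt(2 * 9.81 * 0.51)
v = sqrt(10.0062) = 3.1633 m/s

3.1633 m/s


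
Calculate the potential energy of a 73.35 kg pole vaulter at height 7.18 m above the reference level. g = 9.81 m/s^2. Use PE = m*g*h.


PE = m * g * h
PE = 73.35 * 9.81 * 7.18
PE = 719.5635 * 7.18 = 5166.4659 J

5166.4659 J


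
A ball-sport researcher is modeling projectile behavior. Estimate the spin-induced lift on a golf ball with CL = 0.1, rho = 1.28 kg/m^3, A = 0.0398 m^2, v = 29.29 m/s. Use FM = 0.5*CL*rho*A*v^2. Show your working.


FM = 0.5 * CL * rho * A * v^2
FM = 0.5 * 0.1 * 1.28 * 0.0398 * 29.29^2
v^2 = 857.9041
FM = 0.5 * 0.1 * 1.28 * 0.0398 * 857.9041 = 2.1853 N

2.1853 N


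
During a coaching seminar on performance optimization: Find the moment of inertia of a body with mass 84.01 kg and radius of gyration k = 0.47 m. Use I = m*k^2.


I = m * k^2
I = 84.01 * 0.47^2
I = 84.01 * 0.2209 = 18.5578 kg*m^2

18.5578 kg*m^2


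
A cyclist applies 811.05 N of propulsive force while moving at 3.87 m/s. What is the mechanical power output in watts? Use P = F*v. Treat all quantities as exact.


P = F * v
P = 811.05 * 3.87
P = 3138.7635 W

3138.7635 W


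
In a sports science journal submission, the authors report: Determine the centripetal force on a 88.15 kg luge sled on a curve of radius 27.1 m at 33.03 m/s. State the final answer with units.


Fc = m * v^2 / r
v^2 = 33.03^2 = 1090.9809
Fc = 88.15 * 1090.9809 / 27.1
Fc = 96169.9663 / 27.1 = 3548.7072 N

3548.7072 N


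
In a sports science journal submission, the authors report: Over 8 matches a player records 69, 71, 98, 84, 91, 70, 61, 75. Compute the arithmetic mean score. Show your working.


Average = sum / n
Sum = 619
Average = 619 / 8 = 77.375

77.375


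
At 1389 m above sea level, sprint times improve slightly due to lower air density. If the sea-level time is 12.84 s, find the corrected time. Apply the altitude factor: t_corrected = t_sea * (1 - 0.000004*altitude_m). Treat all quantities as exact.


Correction factor = 1 - 0.000004 * 1389 = 0.994444
t_corrected = t_sea * factor = 12.84 * 0.994444
t_corrected = 12.7687 s

12.7687 s


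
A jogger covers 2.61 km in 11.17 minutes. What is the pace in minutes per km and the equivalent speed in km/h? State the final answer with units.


Pace = time / distance = 11.17 min / 2.61 km = 4.2797 min/km
Speed = distance / time_in_hours = 2.61 / 0.1862 hr
Speed = 14.0197 km/h

4.2797 min/km, 14.0197 km/h


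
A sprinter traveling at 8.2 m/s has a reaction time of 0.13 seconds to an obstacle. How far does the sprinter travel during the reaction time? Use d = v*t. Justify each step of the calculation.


d = v * t
d = 8.2 * 0.13
d = 1.066 m

1.066 m


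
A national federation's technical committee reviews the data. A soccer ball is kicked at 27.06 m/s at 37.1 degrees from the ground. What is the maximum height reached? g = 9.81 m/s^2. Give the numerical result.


H = (v*sin(theta))^2 / (2*g)
vy = v*sin(theta) = 27.06 * sin(37.1 deg) = 16.3228 m/s
H = vy^2 / (2*g) = 266.4341 / (2*9.81)
H = 266.4341 / 19.62 = 13.5797 m

13.5797 m


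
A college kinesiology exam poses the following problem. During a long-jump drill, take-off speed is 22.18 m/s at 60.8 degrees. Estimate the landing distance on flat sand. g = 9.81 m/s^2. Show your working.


R = v^2 * sin(2*theta) / g
Convert angle to radians: theta = 60.8 deg = 1.0612 rad
sin(2*theta) = sin(2.1223) = 0.8517
R = 22.18^2 * 0.8517 / 9.81
R = 491.9524 * 0.8517 / 9.81 = 42.7124 m

42.7124 m


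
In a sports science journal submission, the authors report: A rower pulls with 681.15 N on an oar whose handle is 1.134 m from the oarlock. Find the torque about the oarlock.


tau = F * d
tau = 681.15 * 1.134
tau = 772.4241 N*m

772.4241 N*m


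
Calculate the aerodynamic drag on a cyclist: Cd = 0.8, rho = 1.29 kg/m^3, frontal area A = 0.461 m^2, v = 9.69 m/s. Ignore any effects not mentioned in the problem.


Fd = 0.5 * Cd * rho * A * v^2
Fd = 0.5 * 0.8 * 1.29 * 0.461 * 9.69^2
v^2 = 93.8961
Fd = 0.5 * 0.8 * 1.29 * 0.461 * 93.8961 = 22.3356 N

22.3356 N


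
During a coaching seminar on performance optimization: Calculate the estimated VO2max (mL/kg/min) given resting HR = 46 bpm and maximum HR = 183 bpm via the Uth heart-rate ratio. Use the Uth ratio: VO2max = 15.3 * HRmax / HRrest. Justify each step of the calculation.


VO2max = 15.3 * HRmax / HRrest
VO2max = 15.3 * 183 / 46
VO2max = 2799.9 / 46 = 60.8674 mL/kg/min

60.8674 mL/kg/min


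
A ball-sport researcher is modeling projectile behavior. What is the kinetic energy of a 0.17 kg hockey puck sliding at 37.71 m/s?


KE = 0.5 * m * v^2
KE = 0.5 * 0.17 * 37.71^2
KE = 0.5 * 0.17 * 1422.0441 = 120.8737 J

120.8737 J


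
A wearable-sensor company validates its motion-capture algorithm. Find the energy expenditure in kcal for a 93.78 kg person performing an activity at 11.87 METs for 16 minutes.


kcal = MET * mass * time_hr
Convert time: 16 min = 0.2667 hr
kcal = 11.87 * 93.78 * 0.2667
kcal = 296.845 kcal

296.845 kcal


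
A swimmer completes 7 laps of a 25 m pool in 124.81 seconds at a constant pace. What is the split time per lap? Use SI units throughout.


Split time = total_time / n_laps = 124.81 / 7
Split time = 17.83 s per lap

17.83 s


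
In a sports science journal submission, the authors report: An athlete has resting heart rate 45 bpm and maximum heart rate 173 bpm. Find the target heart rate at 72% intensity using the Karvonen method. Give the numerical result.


Target = HRrest + pct*(HRmax - HRrest)
Heart rate reserve = HRmax - HRrest = 173 - 45 = 128 bpm
Fraction = 72% = 0.72
Target = 45 + 0.72 * 128
Target = 45 + 92.16 = 137.16 bpm

137.16 bpm


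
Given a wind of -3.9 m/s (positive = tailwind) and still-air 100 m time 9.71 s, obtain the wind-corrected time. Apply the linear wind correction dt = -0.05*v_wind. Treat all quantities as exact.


dt = -0.05 * v_wind = -0.05 * -3.9 = 0.195 s
t_corrected = t_still + dt = 9.71 + (0.195)
t_corrected = 9.905 s

9.905 s


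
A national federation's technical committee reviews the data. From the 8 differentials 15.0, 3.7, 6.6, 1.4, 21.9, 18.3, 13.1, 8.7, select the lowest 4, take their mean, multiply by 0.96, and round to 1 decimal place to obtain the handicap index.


All differentials: 15.0, 3.7, 6.6, 1.4, 21.9, 18.3, 13.1, 8.7
Sorted: 1.4, 3.7, 6.6, 8.7, 13.1, 15.0, 18.3, 21.9
Best 4: 1.4, 3.7, 6.6, 8.7
Average of best = 20.4 / 4 = 5.1
Raw index = 5.1 * 0.96 = 4.896
Handicap index = round(4.896, 1) = 4.9

4.9


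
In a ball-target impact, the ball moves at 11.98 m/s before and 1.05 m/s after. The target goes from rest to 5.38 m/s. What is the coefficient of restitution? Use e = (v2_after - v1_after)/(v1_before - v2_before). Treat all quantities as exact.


e = (v2_after - v1_after) / (v1_before - v2_before)
Numerator = 5.38 - 1.05 = 4.33
Denominator = 11.98 - 0 = 11.98
e = 4.33 / 11.98 = 0.3614

0.3614


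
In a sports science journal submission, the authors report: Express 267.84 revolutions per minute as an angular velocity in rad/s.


omega = RPM * 2 * pi / 60
omega = 267.84 * 2 * 3.14159 / 60
omega = 1682.8884 / 60 = 28.0481 rad/s

28.0481 rad/s


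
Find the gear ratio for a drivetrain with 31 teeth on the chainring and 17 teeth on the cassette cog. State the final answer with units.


GR = front_teeth / rear_teeth
GR = 31 / 17
GR = 1.8235

1.8235


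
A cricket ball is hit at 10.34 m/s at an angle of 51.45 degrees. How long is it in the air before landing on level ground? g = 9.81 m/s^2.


T = 2*v*sin(theta)/g
sin(theta) = sin(51.45 deg) = 0.7821
T = 2*10.34*0.7821 / 9.81
T = 16.1731 / 9.81 = 1.6486 s

1.6486 s


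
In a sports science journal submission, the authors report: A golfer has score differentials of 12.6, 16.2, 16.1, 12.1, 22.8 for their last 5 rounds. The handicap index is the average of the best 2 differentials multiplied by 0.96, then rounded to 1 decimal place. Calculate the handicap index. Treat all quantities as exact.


All differentials: 12.6, 16.2, 16.1, 12.1, 22.8
Sorted: 12.1, 12.6, 16.1, 16.2, 22.8
Best 2: 12.1, 12.6
Average of best = 24.7 / 2 = 12.35
Raw index = 12.35 * 0.96 = 11.856
Handicap index = round(11.856, 1) = 11.9

11.9


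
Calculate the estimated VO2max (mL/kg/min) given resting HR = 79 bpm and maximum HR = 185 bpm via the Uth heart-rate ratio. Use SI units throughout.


VO2max = 15.3 * HRmax / HRrest
VO2max = 15.3 * 185 / 79
VO2max = 2830.5 / 79 = 35.8291 mL/kg/min

35.8291 mL/kg/min


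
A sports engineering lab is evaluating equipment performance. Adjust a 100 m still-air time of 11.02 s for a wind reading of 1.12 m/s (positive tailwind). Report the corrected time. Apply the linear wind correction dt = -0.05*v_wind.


dt = -0.05 * v_wind = -0.05 * 1.12 = -0.056 s
t_corrected = t_still + dt = 11.02 + (-0.056)
t_corrected = 10.964 s

10.964 s


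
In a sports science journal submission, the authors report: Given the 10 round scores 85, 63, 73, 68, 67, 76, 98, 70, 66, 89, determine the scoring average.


Average = sum / n
Sum = 755
Average = 755 / 10 = 75.5

75.5


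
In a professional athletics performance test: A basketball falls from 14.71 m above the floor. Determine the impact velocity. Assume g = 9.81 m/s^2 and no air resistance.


v = sqrt(2 * g * h)
v = sqrt(2 * 9.81 * 14.71)
v = sqrt(288.6102) = 16.9885 m/s

16.9885 m/s


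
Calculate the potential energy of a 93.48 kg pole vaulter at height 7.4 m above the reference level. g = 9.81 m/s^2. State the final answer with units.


PE = m * g * h
PE = 93.48 * 9.81 * 7.4
PE = 917.0388 * 7.4 = 6786.0871 J

6786.0871 J


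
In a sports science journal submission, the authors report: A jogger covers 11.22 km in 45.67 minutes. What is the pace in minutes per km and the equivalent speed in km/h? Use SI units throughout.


Pace = time / distance = 45.67 min / 11.22 km = 4.0704 min/km
Speed = distance / time_in_hours = 11.22 / 0.7612 hr
Speed = 14.7405 km/h

4.0704 min/km, 14.7405 km/h


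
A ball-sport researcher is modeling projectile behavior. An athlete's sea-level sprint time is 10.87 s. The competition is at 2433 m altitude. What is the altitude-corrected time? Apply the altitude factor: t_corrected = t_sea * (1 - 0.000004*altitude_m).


Correction factor = 1 - 0.000004 * 2433 = 0.990268
t_corrected = t_sea * factor = 10.87 * 0.990268
t_corrected = 10.7642 s

10.7642 s


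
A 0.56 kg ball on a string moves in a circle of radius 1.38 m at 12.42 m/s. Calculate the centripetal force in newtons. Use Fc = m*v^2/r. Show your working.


Fc = m * v^2 / r
v^2 = 12.42^2 = 154.2564
Fc = 0.56 * 154.2564 / 1.38
Fc = 86.3836 / 1.38 = 62.5968 N

62.5968 N


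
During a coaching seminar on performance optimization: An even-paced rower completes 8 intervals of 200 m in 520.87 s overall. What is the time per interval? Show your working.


Split time = total_time / n_laps = 520.87 / 8
Split time = 65.1088 s per lap

65.1088 s


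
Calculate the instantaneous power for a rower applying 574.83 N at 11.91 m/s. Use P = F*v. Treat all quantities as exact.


P = F * v
P = 574.83 * 11.91
P = 6846.2253 W

6846.2253 W


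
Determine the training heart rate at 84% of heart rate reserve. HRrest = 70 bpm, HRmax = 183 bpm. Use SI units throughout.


Target = HRrest + pct*(HRmax - HRrest)
Heart rate reserve = HRmax - HRrest = 183 - 70 = 113 bpm
Fraction = 84% = 0.84
Target = 70 + 0.84 * 113
Target = 70 + 94.92 = 164.92 bpm

164.92 bpm


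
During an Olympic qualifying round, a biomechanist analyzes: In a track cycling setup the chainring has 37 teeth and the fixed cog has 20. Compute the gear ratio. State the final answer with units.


GR = front_teeth / rear_teeth
GR = 37 / 20
GR = 1.85

1.85


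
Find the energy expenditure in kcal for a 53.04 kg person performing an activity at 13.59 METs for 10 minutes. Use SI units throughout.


kcal = MET * mass * time_hr
Convert time: 10 min = 0.1667 hr
kcal = 13.59 * 53.04 * 0.1667
kcal = 120.1356 kcal

120.1356 kcal


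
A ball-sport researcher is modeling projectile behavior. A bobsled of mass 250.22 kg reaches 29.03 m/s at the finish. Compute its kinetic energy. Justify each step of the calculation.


KE = 0.5 * m * v^2
KE = 0.5 * 250.22 * 29.03^2
KE = 0.5 * 250.22 * 842.7409 = 105435.314 J

105435.314 J


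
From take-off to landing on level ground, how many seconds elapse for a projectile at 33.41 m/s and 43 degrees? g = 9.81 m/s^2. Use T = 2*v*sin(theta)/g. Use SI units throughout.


T = 2*v*sin(theta)/g
sin(theta) = sin(43 deg) = 0.682
T = 2*33.41*0.682 / 9.81
T = 45.5711 / 9.81 = 4.6454 s

4.6454 s


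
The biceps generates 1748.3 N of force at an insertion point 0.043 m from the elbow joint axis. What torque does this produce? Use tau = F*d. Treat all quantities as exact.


tau = F * d
tau = 1748.3 * 0.043
tau = 75.1769 N*m

75.1769 N*m


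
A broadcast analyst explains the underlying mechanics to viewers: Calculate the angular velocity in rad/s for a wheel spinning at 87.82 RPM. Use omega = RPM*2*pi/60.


omega = RPM * 2 * pi / 60
omega = 87.82 * 2 * 3.14159 / 60
omega = 551.7893 / 60 = 9.1965 rad/s

9.1965 rad/s


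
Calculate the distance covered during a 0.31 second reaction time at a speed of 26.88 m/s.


d = v * t
d = 26.88 * 0.31
d = 8.3328 m

8.3328 m


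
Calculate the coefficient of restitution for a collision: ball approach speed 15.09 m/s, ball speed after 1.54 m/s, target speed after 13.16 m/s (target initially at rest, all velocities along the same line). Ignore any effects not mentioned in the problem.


e = (v2_after - v1_after) / (v1_before - v2_before)
Numerator = 13.16 - 1.54 = 11.62
Denominator = 15.09 - 0 = 15.09
e = 11.62 / 15.09 = 0.77

0.77


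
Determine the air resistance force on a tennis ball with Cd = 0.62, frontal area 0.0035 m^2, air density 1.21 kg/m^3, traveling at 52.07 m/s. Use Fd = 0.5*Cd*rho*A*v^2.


Fd = 0.5 * Cd * rho * A * v^2
Fd = 0.5 * 0.62 * 1.21 * 0.0035 * 52.07^2
v^2 = 2711.2849
Fd = 0.5 * 0.62 * 1.21 * 0.0035 * 2711.2849 = 3.5595 N

3.5595 N


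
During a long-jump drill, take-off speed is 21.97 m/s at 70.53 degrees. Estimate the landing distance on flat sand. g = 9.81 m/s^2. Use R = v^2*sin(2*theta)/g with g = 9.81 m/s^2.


R = v^2 * sin(2*theta) / g
Convert angle to radians: theta = 70.53 deg = 1.231 rad
sin(2*theta) = sin(2.462) = 0.6285
R = 21.97^2 * 0.6285 / 9.81
R = 482.6809 * 0.6285 / 9.81 = 30.9244 m

30.9244 m


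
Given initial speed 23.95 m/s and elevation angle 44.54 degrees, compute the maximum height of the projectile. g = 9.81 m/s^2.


H = (v*sin(theta))^2 / (2*g)
vy = v*sin(theta) = 23.95 * sin(44.54 deg) = 16.7987 m/s
H = vy^2 / (2*g) = 282.1963 / (2*9.81)
H = 282.1963 / 19.62 = 14.3831 m

14.3831 m


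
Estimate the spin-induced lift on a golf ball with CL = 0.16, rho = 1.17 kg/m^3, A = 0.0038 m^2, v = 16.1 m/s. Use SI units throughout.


FM = 0.5 * CL * rho * A * v^2
FM = 0.5 * 0.16 * 1.17 * 0.0038 * 16.1^2
v^2 = 259.21
FM = 0.5 * 0.16 * 1.17 * 0.0038 * 259.21 = 0.0922 N

0.0922 N


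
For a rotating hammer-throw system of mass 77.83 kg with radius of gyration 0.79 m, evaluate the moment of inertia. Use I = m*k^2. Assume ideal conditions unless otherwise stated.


I = m * k^2
I = 77.83 * 0.79^2
I = 77.83 * 0.6241 = 48.5737 kg*m^2

48.5737 kg*m^2


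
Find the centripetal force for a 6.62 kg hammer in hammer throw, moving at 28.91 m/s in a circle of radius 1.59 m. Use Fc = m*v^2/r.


Fc = m * v^2 / r
v^2 = 28.91^2 = 835.7881
Fc = 6.62 * 835.7881 / 1.59
Fc = 5532.9172 / 1.59 = 3479.8222 N

3479.8222 N


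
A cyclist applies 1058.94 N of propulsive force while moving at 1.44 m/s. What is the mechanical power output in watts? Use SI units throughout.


P = F * v
P = 1058.94 * 1.44
P = 1524.8736 W

1524.8736 W


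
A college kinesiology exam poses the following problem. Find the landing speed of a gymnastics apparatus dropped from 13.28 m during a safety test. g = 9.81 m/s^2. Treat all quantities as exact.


v = sqrt(2 * g * h)
v = sqrt(2 * 9.81 * 13.28)
v = sqrt(260.5536) = 16.1417 m/s

16.1417 m/s


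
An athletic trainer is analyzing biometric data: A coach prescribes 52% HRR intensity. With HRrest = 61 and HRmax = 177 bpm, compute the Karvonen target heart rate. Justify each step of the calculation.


Target = HRrest + pct*(HRmax - HRrest)
Heart rate reserve = HRmax - HRrest = 177 - 61 = 116 bpm
Fraction = 52% = 0.52
Target = 61 + 0.52 * 116
Target = 61 + 60.32 = 121.32 bpm

121.32 bpm


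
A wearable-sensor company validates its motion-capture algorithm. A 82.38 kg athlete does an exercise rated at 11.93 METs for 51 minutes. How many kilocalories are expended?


kcal = MET * mass * time_hr
Convert time: 51 min = 0.85 hr
kcal = 11.93 * 82.38 * 0.85
kcal = 835.3744 kcal

835.3744 kcal


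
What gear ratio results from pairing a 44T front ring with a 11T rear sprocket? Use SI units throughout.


GR = front_teeth / rear_teeth
GR = 44 / 11
GR = 4

4


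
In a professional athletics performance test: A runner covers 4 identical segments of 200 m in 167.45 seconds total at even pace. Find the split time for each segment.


Split time = total_time / n_laps = 167.45 / 4
Split time = 41.8625 s per lap

41.8625 s


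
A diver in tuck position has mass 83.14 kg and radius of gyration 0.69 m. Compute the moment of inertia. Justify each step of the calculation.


I = m * k^2
I = 83.14 * 0.69^2
I = 83.14 * 0.4761 = 39.583 kg*m^2

39.583 kg*m^2


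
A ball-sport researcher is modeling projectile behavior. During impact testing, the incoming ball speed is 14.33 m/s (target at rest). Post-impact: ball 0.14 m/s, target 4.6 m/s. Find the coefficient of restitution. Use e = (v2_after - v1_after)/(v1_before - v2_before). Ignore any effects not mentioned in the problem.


e = (v2_after - v1_after) / (v1_before - v2_before)
Numerator = 4.6 - 0.14 = 4.46
Denominator = 14.33 - 0 = 14.33
e = 4.46 / 14.33 = 0.3112

0.3112


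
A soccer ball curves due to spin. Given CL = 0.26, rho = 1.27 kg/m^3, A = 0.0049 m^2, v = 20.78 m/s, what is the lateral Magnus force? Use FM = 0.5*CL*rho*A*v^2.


FM = 0.5 * CL * rho * A * v^2
FM = 0.5 * 0.26 * 1.27 * 0.0049 * 20.78^2
v^2 = 431.8084
FM = 0.5 * 0.26 * 1.27 * 0.0049 * 431.8084 = 0.3493 N

0.3493 N


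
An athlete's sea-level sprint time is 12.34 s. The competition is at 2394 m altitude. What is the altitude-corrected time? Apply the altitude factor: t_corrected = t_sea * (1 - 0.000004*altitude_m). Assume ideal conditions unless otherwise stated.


Correction factor = 1 - 0.000004 * 2394 = 0.990424
t_corrected = t_sea * factor = 12.34 * 0.990424
t_corrected = 12.2218 s

12.2218 s


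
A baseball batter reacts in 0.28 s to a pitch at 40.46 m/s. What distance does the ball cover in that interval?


d = v * t
d = 40.46 * 0.28
d = 11.3288 m

11.3288 m


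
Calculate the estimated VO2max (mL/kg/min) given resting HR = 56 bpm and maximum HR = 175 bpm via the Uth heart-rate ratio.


VO2max = 15.3 * HRmax / HRrest
VO2max = 15.3 * 175 / 56
VO2max = 2677.5 / 56 = 47.8125 mL/kg/min

47.8125 mL/kg/min


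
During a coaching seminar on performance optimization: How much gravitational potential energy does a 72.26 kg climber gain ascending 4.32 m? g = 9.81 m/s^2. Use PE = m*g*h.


PE = m * g * h
PE = 72.26 * 9.81 * 4.32
PE = 708.8706 * 4.32 = 3062.321 J

3062.321 J


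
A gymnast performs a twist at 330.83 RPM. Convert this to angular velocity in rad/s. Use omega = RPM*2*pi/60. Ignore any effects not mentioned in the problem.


omega = RPM * 2 * pi / 60
omega = 330.83 * 2 * 3.14159 / 60
omega = 2078.6662 / 60 = 34.6444 rad/s

34.6444 rad/s


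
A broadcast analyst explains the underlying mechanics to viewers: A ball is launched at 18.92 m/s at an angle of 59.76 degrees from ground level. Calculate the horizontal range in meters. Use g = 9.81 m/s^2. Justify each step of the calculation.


R = v^2 * sin(2*theta) / g
Convert angle to radians: theta = 59.76 deg = 1.043 rad
sin(2*theta) = sin(2.086) = 0.8702
R = 18.92^2 * 0.8702 / 9.81
R = 357.9664 * 0.8702 / 9.81 = 31.753 m

31.753 m


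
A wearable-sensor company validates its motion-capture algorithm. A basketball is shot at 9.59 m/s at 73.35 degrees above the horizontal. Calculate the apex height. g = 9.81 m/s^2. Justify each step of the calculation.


H = (v*sin(theta))^2 / (2*g)
vy = v*sin(theta) = 9.59 * sin(73.35 deg) = 9.1879 m/s
H = vy^2 / (2*g) = 84.4179 / (2*9.81)
H = 84.4179 / 19.62 = 4.3026 m

4.3026 m


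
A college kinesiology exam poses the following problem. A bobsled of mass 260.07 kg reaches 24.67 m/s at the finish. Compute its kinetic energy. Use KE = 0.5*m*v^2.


KE = 0.5 * m * v^2
KE = 0.5 * 260.07 * 24.67^2
KE = 0.5 * 260.07 * 608.6089 = 79140.4583 J

79140.4583 J


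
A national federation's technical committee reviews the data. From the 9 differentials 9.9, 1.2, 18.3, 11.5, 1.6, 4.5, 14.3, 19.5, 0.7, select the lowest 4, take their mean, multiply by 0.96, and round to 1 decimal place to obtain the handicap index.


All differentials: 9.9, 1.2, 18.3, 11.5, 1.6, 4.5, 14.3, 19.5, 0.7
Sorted: 0.7, 1.2, 1.6, 4.5, 9.9, 11.5, 14.3, 18.3, 19.5
Best 4: 0.7, 1.2, 1.6, 4.5
Average of best = 8 / 4 = 2
Raw index = 2 * 0.96 = 1.92
Handicap index = round(1.92, 1) = 1.9

1.9


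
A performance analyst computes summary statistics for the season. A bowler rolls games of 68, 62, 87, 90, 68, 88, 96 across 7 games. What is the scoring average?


Average = sum / n
Sum = 559
Average = 559 / 7 = 79.8571

79.8571


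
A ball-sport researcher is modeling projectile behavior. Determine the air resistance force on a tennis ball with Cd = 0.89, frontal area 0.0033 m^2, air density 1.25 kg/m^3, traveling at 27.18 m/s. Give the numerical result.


Fd = 0.5 * Cd * rho * A * v^2
Fd = 0.5 * 0.89 * 1.25 * 0.0033 * 27.18^2
v^2 = 738.7524
Fd = 0.5 * 0.89 * 1.25 * 0.0033 * 738.7524 = 1.3561 N

1.3561 N


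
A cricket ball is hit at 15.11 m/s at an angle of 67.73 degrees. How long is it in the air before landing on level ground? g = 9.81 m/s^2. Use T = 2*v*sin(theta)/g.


T = 2*v*sin(theta)/g
sin(theta) = sin(67.73 deg) = 0.9254
T = 2*15.11*0.9254 / 9.81
T = 27.9658 / 9.81 = 2.8507 s

2.8507 s


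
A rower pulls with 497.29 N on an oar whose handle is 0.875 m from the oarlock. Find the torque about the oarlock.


tau = F * d
tau = 497.29 * 0.875
tau = 435.1288 N*m

435.1288 N*m


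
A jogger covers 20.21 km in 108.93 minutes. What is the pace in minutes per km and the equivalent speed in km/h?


Pace = time / distance = 108.93 min / 20.21 km = 5.3899 min/km
Speed = distance / time_in_hours = 20.21 / 1.8155 hr
Speed = 11.1319 km/h

5.3899 min/km, 11.1319 km/h


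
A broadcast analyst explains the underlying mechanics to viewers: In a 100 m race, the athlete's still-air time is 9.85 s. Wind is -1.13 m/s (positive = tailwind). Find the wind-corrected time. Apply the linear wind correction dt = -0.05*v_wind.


dt = -0.05 * v_wind = -0.05 * -1.13 = 0.0565 s
t_corrected = t_still + dt = 9.85 + (0.0565)
t_corrected = 9.9065 s

9.9065 s


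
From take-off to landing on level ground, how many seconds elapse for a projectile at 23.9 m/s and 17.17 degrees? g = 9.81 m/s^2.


T = 2*v*sin(theta)/g
sin(theta) = sin(17.17 deg) = 0.2952
T = 2*23.9*0.2952 / 9.81
T = 14.1109 / 9.81 = 1.4384 s

1.4384 s


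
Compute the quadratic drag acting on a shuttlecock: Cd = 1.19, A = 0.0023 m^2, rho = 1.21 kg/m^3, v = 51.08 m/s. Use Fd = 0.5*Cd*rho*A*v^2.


Fd = 0.5 * Cd * rho * A * v^2
Fd = 0.5 * 1.19 * 1.21 * 0.0023 * 51.08^2
v^2 = 2609.1664
Fd = 0.5 * 1.19 * 1.21 * 0.0023 * 2609.1664 = 4.3205 N

4.3205 N


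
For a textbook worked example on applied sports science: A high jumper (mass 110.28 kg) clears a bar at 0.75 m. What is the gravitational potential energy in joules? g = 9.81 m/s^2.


PE = m * g * h
PE = 110.28 * 9.81 * 0.75
PE = 1081.8468 * 0.75 = 811.3851 J

811.3851 J


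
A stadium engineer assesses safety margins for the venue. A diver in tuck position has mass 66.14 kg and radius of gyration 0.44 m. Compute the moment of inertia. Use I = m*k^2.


I = m * k^2
I = 66.14 * 0.44^2
I = 66.14 * 0.1936 = 12.8047 kg*m^2

12.8047 kg*m^2


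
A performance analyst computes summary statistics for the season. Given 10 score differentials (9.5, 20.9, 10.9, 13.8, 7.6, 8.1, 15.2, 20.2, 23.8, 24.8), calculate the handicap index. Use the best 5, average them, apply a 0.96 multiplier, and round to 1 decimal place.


All differentials: 9.5, 20.9, 10.9, 13.8, 7.6, 8.1, 15.2, 20.2, 23.8, 24.8
Sorted: 7.6, 8.1, 9.5, 10.9, 13.8, 15.2, 20.2, 20.9, 23.8, 24.8
Best 5: 7.6, 8.1, 9.5, 10.9, 13.8
Average of best = 49.9 / 5 = 9.98
Raw index = 9.98 * 0.96 = 9.5808
Handicap index = round(9.5808, 1) = 9.6

9.6


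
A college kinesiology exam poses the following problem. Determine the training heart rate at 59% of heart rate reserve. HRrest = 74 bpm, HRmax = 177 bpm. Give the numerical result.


Target = HRrest + pct*(HRmax - HRrest)
Heart rate reserve = HRmax - HRrest = 177 - 74 = 103 bpm
Fraction = 59% = 0.59
Target = 74 + 0.59 * 103
Target = 74 + 60.77 = 134.77 bpm

134.77 bpm


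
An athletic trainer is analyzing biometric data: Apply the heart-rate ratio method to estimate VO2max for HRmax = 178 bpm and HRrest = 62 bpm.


VO2max = 15.3 * HRmax / HRrest
VO2max = 15.3 * 178 / 62
VO2max = 2723.4 / 62 = 43.9258 mL/kg/min

43.9258 mL/kg/min


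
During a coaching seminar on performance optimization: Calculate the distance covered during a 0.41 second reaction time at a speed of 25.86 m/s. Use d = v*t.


d = v * t
d = 25.86 * 0.41
d = 10.6026 m

10.6026 m


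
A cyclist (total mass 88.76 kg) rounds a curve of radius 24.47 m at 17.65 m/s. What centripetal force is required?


Fc = m * v^2 / r
v^2 = 17.65^2 = 311.5225
Fc = 88.76 * 311.5225 / 24.47
Fc = 27650.7371 / 24.47 = 1129.9852 N

1129.9852 N


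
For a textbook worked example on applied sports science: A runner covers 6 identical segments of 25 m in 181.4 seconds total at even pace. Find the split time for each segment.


Split time = total_time / n_laps = 181.4 / 6
Split time = 30.2333 s per lap

30.2333 s


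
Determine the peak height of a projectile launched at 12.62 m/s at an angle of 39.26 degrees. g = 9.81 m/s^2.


H = (v*sin(theta))^2 / (2*g)
vy = v*sin(theta) = 12.62 * sin(39.26 deg) = 7.9864 m/s
H = vy^2 / (2*g) = 63.7833 / (2*9.81)
H = 63.7833 / 19.62 = 3.2509 m

3.2509 m


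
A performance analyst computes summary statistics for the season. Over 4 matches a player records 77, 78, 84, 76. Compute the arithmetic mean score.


Average = sum / n
Sum = 315
Average = 315 / 4 = 78.75

78.75


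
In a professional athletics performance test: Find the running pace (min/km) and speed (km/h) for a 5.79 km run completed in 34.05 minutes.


Pace = time / distance = 34.05 min / 5.79 km = 5.8808 min/km
Speed = distance / time_in_hours = 5.79 / 0.5675 hr
Speed = 10.2026 km/h

5.8808 min/km, 10.2026 km/h


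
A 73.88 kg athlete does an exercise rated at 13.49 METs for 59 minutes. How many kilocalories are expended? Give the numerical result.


kcal = MET * mass * time_hr
Convert time: 59 min = 0.9833 hr
kcal = 13.49 * 73.88 * 0.9833
kcal = 980.0305 kcal

980.0305 kcal


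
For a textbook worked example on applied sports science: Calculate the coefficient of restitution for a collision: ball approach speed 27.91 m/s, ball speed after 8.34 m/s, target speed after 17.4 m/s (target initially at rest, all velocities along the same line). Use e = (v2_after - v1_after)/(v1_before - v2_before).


e = (v2_after - v1_after) / (v1_before - v2_before)
Numerator = 17.4 - 8.34 = 9.06
Denominator = 27.91 - 0 = 27.91
e = 9.06 / 27.91 = 0.3246

0.3246


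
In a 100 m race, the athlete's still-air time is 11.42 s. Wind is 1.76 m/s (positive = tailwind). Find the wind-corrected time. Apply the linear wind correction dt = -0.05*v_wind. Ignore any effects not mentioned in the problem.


dt = -0.05 * v_wind = -0.05 * 1.76 = -0.088 s
t_corrected = t_still + dt = 11.42 + (-0.088)
t_corrected = 11.332 s

11.332 s


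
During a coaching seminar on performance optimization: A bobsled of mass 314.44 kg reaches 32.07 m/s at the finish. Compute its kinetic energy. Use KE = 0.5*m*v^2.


KE = 0.5 * m * v^2
KE = 0.5 * 314.44 * 32.07^2
KE = 0.5 * 314.44 * 1028.4849 = 161698.396 J

161698.396 J


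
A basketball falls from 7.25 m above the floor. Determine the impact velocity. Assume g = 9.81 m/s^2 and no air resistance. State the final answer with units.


v = sqrt(2 * g * h)
v = sqrt(2 * 9.81 * 7.25)
v = sqrt(142.245) = 11.9267 m/s

11.9267 m/s


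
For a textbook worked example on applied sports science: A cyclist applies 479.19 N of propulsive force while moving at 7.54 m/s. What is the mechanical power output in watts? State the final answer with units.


P = F * v
P = 479.19 * 7.54
P = 3613.0926 W

3613.0926 W


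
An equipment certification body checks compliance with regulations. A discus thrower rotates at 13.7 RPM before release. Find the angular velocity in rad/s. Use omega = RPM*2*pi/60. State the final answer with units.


omega = RPM * 2 * pi / 60
omega = 13.7 * 2 * 3.14159 / 60
omega = 86.0796 / 60 = 1.4347 rad/s

1.4347 rad/s


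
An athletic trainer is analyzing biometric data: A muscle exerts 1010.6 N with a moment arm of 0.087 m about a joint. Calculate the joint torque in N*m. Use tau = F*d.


tau = F * d
tau = 1010.6 * 0.087
tau = 87.9222 N*m

87.9222 N*m


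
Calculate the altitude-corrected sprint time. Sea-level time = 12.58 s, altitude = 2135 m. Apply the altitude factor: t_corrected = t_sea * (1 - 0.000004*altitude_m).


Correction factor = 1 - 0.000004 * 2135 = 0.99146
t_corrected = t_sea * factor = 12.58 * 0.99146
t_corrected = 12.4726 s

12.4726 s


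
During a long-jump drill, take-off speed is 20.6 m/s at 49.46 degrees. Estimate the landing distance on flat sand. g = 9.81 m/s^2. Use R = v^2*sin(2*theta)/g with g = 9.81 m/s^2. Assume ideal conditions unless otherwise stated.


R = v^2 * sin(2*theta) / g
Convert angle to radians: theta = 49.46 deg = 0.8632 rad
sin(2*theta) = sin(1.7265) = 0.9879
R = 20.6^2 * 0.9879 / 9.81
R = 424.36 * 0.9879 / 9.81 = 42.7347 m

42.7347 m


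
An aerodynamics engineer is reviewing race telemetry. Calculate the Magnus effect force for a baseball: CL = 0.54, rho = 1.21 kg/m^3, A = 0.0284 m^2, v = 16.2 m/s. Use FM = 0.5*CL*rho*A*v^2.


FM = 0.5 * CL * rho * A * v^2
FM = 0.5 * 0.54 * 1.21 * 0.0284 * 16.2^2
v^2 = 262.44
FM = 0.5 * 0.54 * 1.21 * 0.0284 * 262.44 = 2.435 N

2.435 N


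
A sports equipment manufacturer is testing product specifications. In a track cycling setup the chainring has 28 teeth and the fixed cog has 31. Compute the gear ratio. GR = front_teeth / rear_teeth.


GR = front_teeth / rear_teeth
GR = 28 / 31
GR = 0.9032

0.9032


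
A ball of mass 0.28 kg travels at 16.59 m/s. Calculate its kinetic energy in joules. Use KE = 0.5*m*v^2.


KE = 0.5 * m * v^2
KE = 0.5 * 0.28 * 16.59^2
KE = 0.5 * 0.28 * 275.2281 = 38.5319 J

38.5319 J


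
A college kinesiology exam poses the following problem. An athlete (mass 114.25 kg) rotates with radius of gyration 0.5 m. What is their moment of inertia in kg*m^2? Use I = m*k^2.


I = m * k^2
I = 114.25 * 0.5^2
I = 114.25 * 0.25 = 28.5625 kg*m^2

28.5625 kg*m^2


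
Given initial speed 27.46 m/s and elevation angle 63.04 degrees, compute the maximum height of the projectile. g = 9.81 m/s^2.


H = (v*sin(theta))^2 / (2*g)
vy = v*sin(theta) = 27.46 * sin(63.04 deg) = 24.4757 m/s
H = vy^2 / (2*g) = 599.0617 / (2*9.81)
H = 599.0617 / 19.62 = 30.5332 m

30.5332 m


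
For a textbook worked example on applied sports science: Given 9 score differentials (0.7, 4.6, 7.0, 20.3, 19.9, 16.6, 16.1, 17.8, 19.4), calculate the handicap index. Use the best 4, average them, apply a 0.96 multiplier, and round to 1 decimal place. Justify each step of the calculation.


All differentials: 0.7, 4.6, 7.0, 20.3, 19.9, 16.6, 16.1, 17.8, 19.4
Sorted: 0.7, 4.6, 7.0, 16.1, 16.6, 17.8, 19.4, 19.9, 20.3
Best 4: 0.7, 4.6, 7.0, 16.1
Average of best = 28.4 / 4 = 7.1
Raw index = 7.1 * 0.96 = 6.816
Handicap index = round(6.816, 1) = 6.8

6.8


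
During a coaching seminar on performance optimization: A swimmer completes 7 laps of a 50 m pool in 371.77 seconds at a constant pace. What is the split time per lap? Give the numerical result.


Split time = total_time / n_laps = 371.77 / 7
Split time = 53.11 s per lap

53.11 s


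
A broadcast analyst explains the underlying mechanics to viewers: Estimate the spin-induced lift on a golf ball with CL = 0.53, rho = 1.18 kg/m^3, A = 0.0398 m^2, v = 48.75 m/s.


FM = 0.5 * CL * rho * A * v^2
FM = 0.5 * 0.53 * 1.18 * 0.0398 * 48.75^2
v^2 = 2376.5625
FM = 0.5 * 0.53 * 1.18 * 0.0398 * 2376.5625 = 29.5774 N

29.5774 N


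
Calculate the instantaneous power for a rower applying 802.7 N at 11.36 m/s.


P = F * v
P = 802.7 * 11.36
P = 9118.672 W

9118.672 W


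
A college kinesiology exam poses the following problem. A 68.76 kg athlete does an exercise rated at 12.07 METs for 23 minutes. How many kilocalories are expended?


kcal = MET * mass * time_hr
Convert time: 23 min = 0.3833 hr
kcal = 12.07 * 68.76 * 0.3833
kcal = 318.1411 kcal

318.1411 kcal


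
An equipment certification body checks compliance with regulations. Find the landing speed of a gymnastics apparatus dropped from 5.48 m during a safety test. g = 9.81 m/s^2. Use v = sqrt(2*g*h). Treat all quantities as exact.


v = sqrt(2 * g * h)
v = sqrt(2 * 9.81 * 5.48)
v = sqrt(107.5176) = 10.3691 m/s

10.3691 m/s
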